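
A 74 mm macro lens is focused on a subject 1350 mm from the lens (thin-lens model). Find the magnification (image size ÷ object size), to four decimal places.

0.0580×

Thin lens: 1/f = 1/dₒ + 1/dᵢ → 1/dᵢ = 1/74 − 1/1350 = 0.0127728 mm⁻¹, so dᵢ ≈ 78.2915 mm.
Magnification m = dᵢ/dₒ = 78.2915/1350 ≈ 0.05799.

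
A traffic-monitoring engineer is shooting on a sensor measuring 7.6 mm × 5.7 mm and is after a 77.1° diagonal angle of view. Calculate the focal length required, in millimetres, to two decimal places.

5.96 mm

Sensor diagonal = √(7.6² + 5.7²) = √90.2500 ≈ 9.5000 mm.
From α = 2·arctan(d/2f) we get f = d / (2·tan(α/2)).
With d = 9.5000 mm and α/2 = 38.55°, tan(α/2) ≈ 0.79686, so f ≈ 9.5000 / 1.59372 ≈ 5.9609 mm.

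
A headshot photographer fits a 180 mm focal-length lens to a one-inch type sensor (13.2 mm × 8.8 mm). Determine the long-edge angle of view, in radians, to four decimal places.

0.0733 rad

Angle of view α = 2·arctan(w/2f) with w = 13.2 mm and f = 180 mm.
w/2f = 0.03667; arctan(0.03667) ≈ 0.0367 rad, so α ≈ 0.0733 rad.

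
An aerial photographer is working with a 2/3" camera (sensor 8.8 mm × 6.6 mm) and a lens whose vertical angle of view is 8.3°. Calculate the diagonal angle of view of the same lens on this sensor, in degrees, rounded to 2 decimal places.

From the vertical AOV: f = 6.6 / (2·tan(4.15°)) = 6.6 / 0.14512 ≈ 45.4808 mm.
Sensor diagonal = √(8.8² + 6.6²) = √121.0000 ≈ 11.0000 mm.
Diagonal AOV = 2·arctan(11.0000 / (2 × 45.4808)) = 2·arctan(0.12093) ≈ 13.7906°.

13.79°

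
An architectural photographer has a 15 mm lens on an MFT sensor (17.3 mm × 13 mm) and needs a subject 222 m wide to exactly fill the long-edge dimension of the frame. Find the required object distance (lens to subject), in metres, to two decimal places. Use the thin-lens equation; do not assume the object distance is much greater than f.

W: 222 m = 222000 mm.
Magnification m = w/W = dᵢ/dₒ; combined with 1/f = 1/dₒ + 1/dᵢ this gives dₒ = f·(1 + W/w).
dₒ = 15 mm × (1 + 222000/17.3) = 15 × 12833.3699 ≈ 192500.549 mm = 192.501 m.

192.50 m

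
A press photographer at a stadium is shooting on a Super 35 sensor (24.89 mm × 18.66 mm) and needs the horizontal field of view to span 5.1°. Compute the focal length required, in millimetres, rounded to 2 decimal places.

From α = 2·arctan(w/2f) we get f = w / (2·tan(α/2)).
With w = 24.89 mm and α/2 = 2.55°, tan(α/2) ≈ 0.04454, so f ≈ 24.89 / 0.08907 ≈ 279.4412 mm.

279.44 mm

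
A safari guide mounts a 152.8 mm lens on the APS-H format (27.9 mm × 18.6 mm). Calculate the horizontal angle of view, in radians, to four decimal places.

Angle of view α = 2·arctan(w/2f) with w = 27.9 mm and f = 152.8 mm.
w/2f = 0.09130; arctan(0.09130) ≈ 0.0910 rad, so α ≈ 0.1821 rad.

0.1821 rad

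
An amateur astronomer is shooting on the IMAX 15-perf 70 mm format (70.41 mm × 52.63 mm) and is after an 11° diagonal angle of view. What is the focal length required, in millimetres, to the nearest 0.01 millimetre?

Sensor diagonal = √(70.41² + 52.63²) = √7727.4850 ≈ 87.9061 mm.
From α = 2·arctan(d/2f) we get f = d / (2·tan(α/2)).
With d = 87.9061 mm and α/2 = 5.5°, tan(α/2) ≈ 0.09629, so f ≈ 87.9061 / 0.19258 ≈ 456.4700 mm.

456.47 mm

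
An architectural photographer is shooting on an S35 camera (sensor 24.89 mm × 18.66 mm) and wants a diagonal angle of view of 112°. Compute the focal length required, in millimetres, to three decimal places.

10.491 mm

Sensor diagonal = √(24.89² + 18.66²) = √967.7077 ≈ 31.1080 mm.
From α = 2·arctan(d/2f) we get f = d / (2·tan(α/2)).
With d = 31.1080 mm and α/2 = 56°, tan(α/2) ≈ 1.48256, so f ≈ 31.1080 / 2.96512 ≈ 10.4913 mm.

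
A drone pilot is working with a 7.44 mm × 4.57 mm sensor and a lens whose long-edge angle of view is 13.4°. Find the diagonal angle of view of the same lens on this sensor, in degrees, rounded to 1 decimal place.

From the long-edge AOV: f = 7.44 / (2·tan(6.7°)) = 7.44 / 0.23495 ≈ 31.6669 mm.
Sensor diagonal = √(7.44² + 4.57²) = √76.2385 ≈ 8.7315 mm.
Diagonal AOV = 2·arctan(8.7315 / (2 × 31.6669)) = 2·arctan(0.13786) ≈ 15.6991°.

15.7°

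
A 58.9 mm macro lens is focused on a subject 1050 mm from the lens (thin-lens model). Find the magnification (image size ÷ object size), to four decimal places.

Thin lens: 1/f = 1/dₒ + 1/dᵢ → 1/dᵢ = 1/58.9 − 1/1050 = 0.0160255 mm⁻¹, so dᵢ ≈ 62.4004 mm.
Magnification m = dᵢ/dₒ = 62.4004/1050 ≈ 0.05943.

0.0594×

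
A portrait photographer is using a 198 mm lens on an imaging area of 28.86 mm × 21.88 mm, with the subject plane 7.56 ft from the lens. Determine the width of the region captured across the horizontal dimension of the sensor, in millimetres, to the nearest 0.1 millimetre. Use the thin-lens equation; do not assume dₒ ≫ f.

dₒ: 7.56 ft × 304.8 mm/ft = 2304.29 mm.
Similar triangles through the lens centre give W/dₒ = w/dᵢ; with 1/f = 1/dₒ + 1/dᵢ this gives W = w·(dₒ − f)/f.
W = 28.86 mm × (2304.29 − 198) / 198 = 28.86 × 10.6378 ≈ 307.007 mm.

307.0 mm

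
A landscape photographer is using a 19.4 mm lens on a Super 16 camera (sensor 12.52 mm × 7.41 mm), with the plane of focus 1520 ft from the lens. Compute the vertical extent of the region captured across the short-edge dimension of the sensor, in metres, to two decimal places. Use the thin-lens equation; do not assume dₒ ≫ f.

176.95 m

dₒ: 1520 ft × 304.8 mm/ft = 463295.99 mm.
Similar triangles through the lens centre give W/dₒ = h/dᵢ; with 1/f = 1/dₒ + 1/dᵢ this gives W = h·(dₒ − f)/f.
W = 7.41 mm × (463296 − 19.4) / 19.4 = 7.41 × 23880.2363 ≈ 176952.551 mm = 176.953 m.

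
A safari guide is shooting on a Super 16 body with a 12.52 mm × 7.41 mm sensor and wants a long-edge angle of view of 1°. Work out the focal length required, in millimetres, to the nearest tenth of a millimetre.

From α = 2·arctan(w/2f) we get f = w / (2·tan(α/2)).
With w = 12.52 mm and α/2 = 0.5°, tan(α/2) ≈ 0.00873, so f ≈ 12.52 / 0.01745 ≈ 717.3249 mm.

717.3 mm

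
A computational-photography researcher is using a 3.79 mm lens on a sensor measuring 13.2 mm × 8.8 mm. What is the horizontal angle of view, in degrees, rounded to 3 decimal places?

120.267°

Angle of view α = 2·arctan(w/2f) with w = 13.2 mm and f = 3.79 mm.
w/2f = 1.74142; arctan(1.74142) ≈ 60.1337°, so α ≈ 120.2675°.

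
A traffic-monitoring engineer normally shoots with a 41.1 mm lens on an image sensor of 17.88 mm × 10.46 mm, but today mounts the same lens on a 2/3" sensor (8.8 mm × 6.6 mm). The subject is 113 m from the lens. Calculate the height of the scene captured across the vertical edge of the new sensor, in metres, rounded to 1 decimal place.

The focal length stays 41.1 mm; the relevant sensor dimension is now h = 6.6 mm. Object distance dₒ = 113 m = 113000 mm.
Thin-lens field height W = h·(dₒ − f)/f = 6.6 × (113000 − 41.1)/41.1 ≈ 18139.385 mm = 18.1394 m.

18.1 m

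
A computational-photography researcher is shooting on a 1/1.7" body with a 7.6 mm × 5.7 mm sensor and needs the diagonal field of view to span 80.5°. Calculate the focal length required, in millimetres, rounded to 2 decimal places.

Sensor diagonal = √(7.6² + 5.7²) = √90.2500 ≈ 9.5000 mm.
From α = 2·arctan(d/2f) we get f = d / (2·tan(α/2)).
With d = 9.5000 mm and α/2 = 40.25°, tan(α/2) ≈ 0.84656, so f ≈ 9.5000 / 1.69312 ≈ 5.6109 mm.

5.61 mm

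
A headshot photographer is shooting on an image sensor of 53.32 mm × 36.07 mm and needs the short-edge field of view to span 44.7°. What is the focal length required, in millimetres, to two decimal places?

43.86 mm

From α = 2·arctan(h/2f) we get f = h / (2·tan(α/2)).
With h = 36.07 mm and α/2 = 22.35°, tan(α/2) ≈ 0.41115, so f ≈ 36.07 / 0.82230 ≈ 43.8648 mm.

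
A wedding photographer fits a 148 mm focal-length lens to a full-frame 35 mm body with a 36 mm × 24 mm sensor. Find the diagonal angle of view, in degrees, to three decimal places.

16.632°

Sensor diagonal = √(36² + 24²) = √1872.0000 ≈ 43.2666 mm.
Angle of view α = 2·arctan(d/2f) with d = 43.2666 mm and f = 148 mm.
d/2f = 0.14617; arctan(0.14617) ≈ 8.3161°, so α ≈ 16.6322°.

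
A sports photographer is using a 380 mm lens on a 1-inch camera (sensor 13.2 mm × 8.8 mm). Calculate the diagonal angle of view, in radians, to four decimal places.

0.0417 rad

Sensor diagonal = √(13.2² + 8.8²) = √251.6800 ≈ 15.8644 mm.
Angle of view α = 2·arctan(d/2f) with d = 15.8644 mm and f = 380 mm.
d/2f = 0.02087; arctan(0.02087) ≈ 0.0209 rad, so α ≈ 0.0417 rad.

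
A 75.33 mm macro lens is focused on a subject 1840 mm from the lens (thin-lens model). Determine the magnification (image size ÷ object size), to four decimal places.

Thin lens: 1/f = 1/dₒ + 1/dᵢ → 1/dᵢ = 1/75.33 − 1/1840 = 0.0127314 mm⁻¹, so dᵢ ≈ 78.5457 mm.
Magnification m = dᵢ/dₒ = 78.5457/1840 ≈ 0.04269.

0.0427×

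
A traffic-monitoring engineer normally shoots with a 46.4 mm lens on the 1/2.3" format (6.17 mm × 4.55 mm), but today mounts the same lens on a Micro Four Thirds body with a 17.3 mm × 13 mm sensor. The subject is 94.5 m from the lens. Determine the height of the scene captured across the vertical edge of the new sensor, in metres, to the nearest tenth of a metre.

The focal length stays 46.4 mm; the relevant sensor dimension is now h = 13 mm. Object distance dₒ = 94.5 m = 94500 mm.
Thin-lens field height W = h·(dₒ − f)/f = 13 × (94500 − 46.4)/46.4 ≈ 26463.293 mm = 26.4633 m.

26.5 m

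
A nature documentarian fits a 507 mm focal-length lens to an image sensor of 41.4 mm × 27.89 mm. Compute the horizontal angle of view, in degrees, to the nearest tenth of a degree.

Angle of view α = 2·arctan(w/2f) with w = 41.4 mm and f = 507 mm.
w/2f = 0.04083; arctan(0.04083) ≈ 2.3380°, so α ≈ 4.6760°.

4.7°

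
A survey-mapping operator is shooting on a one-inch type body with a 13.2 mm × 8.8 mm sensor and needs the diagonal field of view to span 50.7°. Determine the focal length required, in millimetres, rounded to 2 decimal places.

Sensor diagonal = √(13.2² + 8.8²) = √251.6800 ≈ 15.8644 mm.
From α = 2·arctan(d/2f) we get f = d / (2·tan(α/2)).
With d = 15.8644 mm and α/2 = 25.35°, tan(α/2) ≈ 0.47377, so f ≈ 15.8644 / 0.94753 ≈ 16.7429 mm.

16.74 mm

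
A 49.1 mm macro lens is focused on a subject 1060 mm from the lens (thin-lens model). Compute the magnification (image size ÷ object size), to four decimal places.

0.0486×

Thin lens: 1/f = 1/dₒ + 1/dᵢ → 1/dᵢ = 1/49.1 − 1/1060 = 0.0194232 mm⁻¹, so dᵢ ≈ 51.4848 mm.
Magnification m = dᵢ/dₒ = 51.4848/1060 ≈ 0.04857.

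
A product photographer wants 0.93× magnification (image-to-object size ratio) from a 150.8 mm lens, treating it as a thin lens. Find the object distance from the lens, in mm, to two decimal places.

312.95 mm

With m = dᵢ/dₒ and 1/f = 1/dₒ + 1/dᵢ, substituting dᵢ = m·dₒ gives 1/f = (1 + 1/m)/dₒ, hence dₒ = f·(1 + 1/m).
dₒ = 150.8 × (1 + 1/0.93) = 150.8 × 2.07527 ≈ 312.951 mm.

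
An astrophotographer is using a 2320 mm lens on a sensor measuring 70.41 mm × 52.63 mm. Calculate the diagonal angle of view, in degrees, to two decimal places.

2.17°

Sensor diagonal = √(70.41² + 52.63²) = √7727.4850 ≈ 87.9061 mm.
Angle of view α = 2·arctan(d/2f) with d = 87.9061 mm and f = 2320 mm.
d/2f = 0.01895; arctan(0.01895) ≈ 1.0854°, so α ≈ 2.1707°.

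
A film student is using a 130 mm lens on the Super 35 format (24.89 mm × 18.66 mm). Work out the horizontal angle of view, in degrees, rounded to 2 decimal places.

10.94°

Angle of view α = 2·arctan(w/2f) with w = 24.89 mm and f = 130 mm.
w/2f = 0.09573; arctan(0.09573) ≈ 5.4683°, so α ≈ 10.9366°.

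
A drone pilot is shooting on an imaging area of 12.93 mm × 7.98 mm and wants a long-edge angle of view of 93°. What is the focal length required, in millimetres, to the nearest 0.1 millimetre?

6.1 mm

From α = 2·arctan(w/2f) we get f = w / (2·tan(α/2)).
With w = 12.93 mm and α/2 = 46.5°, tan(α/2) ≈ 1.05378, so f ≈ 12.93 / 2.10756 ≈ 6.1351 mm.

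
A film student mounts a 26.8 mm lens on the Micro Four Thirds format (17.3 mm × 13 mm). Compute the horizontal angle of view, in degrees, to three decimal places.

35.776°

Angle of view α = 2·arctan(w/2f) with w = 17.3 mm and f = 26.8 mm.
w/2f = 0.32276; arctan(0.32276) ≈ 17.8881°, so α ≈ 35.7761°.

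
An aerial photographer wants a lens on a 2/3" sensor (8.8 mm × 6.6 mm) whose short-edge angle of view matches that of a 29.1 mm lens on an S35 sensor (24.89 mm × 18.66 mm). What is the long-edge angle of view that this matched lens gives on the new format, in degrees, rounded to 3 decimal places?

Equal short-edge AOV ⇒ f₂ = f₁ · 6.6/18.66 = 29.1 × 0.35370 ≈ 10.2926 mm.
Long-edge AOV on the new format = 2·arctan(8.8 / (2 × 10.2926)) = 2·arctan(0.42749) ≈ 46.2926°.

46.293°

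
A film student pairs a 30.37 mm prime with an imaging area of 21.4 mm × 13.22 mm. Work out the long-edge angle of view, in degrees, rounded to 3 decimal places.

38.817°

Angle of view α = 2·arctan(w/2f) with w = 21.4 mm and f = 30.37 mm.
w/2f = 0.35232; arctan(0.35232) ≈ 19.4085°, so α ≈ 38.8169°.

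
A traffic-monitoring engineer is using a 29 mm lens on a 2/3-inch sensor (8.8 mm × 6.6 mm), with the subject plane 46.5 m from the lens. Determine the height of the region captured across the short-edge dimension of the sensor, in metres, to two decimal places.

dₒ: 46.5 m = 46500 mm.
Similar triangles through the lens centre give W/dₒ = h/dᵢ; with 1/f = 1/dₒ + 1/dᵢ this gives W = h·(dₒ − f)/f.
W = 6.6 mm × (46500 − 29) / 29 = 6.6 × 1602.4483 ≈ 10576.159 mm = 10.5762 m.

10.58 m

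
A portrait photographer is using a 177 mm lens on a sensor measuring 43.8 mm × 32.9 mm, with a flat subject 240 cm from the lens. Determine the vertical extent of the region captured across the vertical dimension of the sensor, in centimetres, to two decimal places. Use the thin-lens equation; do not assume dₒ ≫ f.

41.32 cm

dₒ: 240 cm = 2400 mm.
Similar triangles through the lens centre give W/dₒ = h/dᵢ; with 1/f = 1/dₒ + 1/dᵢ this gives W = h·(dₒ − f)/f.
W = 32.9 mm × (2400 − 177) / 177 = 32.9 × 12.5593 ≈ 413.202 mm = 41.3202 cm.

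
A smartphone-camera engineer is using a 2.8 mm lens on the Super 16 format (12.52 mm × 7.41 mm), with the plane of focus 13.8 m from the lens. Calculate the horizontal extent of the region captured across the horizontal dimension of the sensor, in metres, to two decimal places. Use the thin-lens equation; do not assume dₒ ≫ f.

dₒ: 13.8 m = 13800 mm.
Similar triangles through the lens centre give W/dₒ = w/dᵢ; with 1/f = 1/dₒ + 1/dᵢ this gives W = w·(dₒ − f)/f.
W = 12.52 mm × (13800 − 2.8) / 2.8 = 12.52 × 4927.5714 ≈ 61693.194 mm = 61.6932 m.

61.69 m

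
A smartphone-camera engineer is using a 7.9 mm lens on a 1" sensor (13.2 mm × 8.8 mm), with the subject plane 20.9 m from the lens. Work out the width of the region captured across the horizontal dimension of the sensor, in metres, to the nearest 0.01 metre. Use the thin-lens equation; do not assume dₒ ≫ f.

dₒ: 20.9 m = 20900 mm.
Similar triangles through the lens centre give W/dₒ = w/dᵢ; with 1/f = 1/dₒ + 1/dᵢ this gives W = w·(dₒ − f)/f.
W = 13.2 mm × (20900 − 7.9) / 7.9 = 13.2 × 2644.5696 ≈ 34908.319 mm = 34.9083 m.

34.91 m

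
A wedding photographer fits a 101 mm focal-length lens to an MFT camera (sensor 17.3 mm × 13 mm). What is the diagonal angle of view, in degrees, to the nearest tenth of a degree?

Sensor diagonal = √(17.3² + 13²) = √468.2900 ≈ 21.6400 mm.
Angle of view α = 2·arctan(d/2f) with d = 21.6400 mm and f = 101 mm.
d/2f = 0.10713; arctan(0.10713) ≈ 6.1147°, so α ≈ 12.2294°.

12.2°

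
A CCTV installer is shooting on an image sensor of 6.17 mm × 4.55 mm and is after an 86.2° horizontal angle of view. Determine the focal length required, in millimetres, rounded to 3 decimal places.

From α = 2·arctan(w/2f) we get f = w / (2·tan(α/2)).
With w = 6.17 mm and α/2 = 43.1°, tan(α/2) ≈ 0.93578, so f ≈ 6.17 / 1.87157 ≈ 3.2967 mm.

3.297 mm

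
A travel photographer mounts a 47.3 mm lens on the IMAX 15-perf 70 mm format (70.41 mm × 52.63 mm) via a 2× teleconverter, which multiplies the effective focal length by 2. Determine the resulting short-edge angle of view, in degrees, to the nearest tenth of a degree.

31.1°

Effective focal length f = 47.3 × 2 = 94.6 mm.
α = 2·arctan(52.63 / (2 × 94.6)) = 2·arctan(0.27817) ≈ 31.0901°.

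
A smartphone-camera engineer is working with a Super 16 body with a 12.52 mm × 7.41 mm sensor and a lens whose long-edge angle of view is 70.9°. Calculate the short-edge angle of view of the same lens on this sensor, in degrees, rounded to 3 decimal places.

45.700°

From the long-edge AOV: f = 12.52 / (2·tan(35.45°)) = 12.52 / 1.42395 ≈ 8.7924 mm.
Short-edge AOV = 2·arctan(7.41 / (2 × 8.7924)) = 2·arctan(0.42139) ≈ 45.6997°.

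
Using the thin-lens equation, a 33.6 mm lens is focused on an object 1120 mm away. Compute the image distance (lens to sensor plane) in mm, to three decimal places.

34.639 mm

1/dᵢ = 1/f − 1/dₒ = 1/33.6 − 1/1120 = 0.0288690 mm⁻¹.
dᵢ = 1/0.0288690 ≈ 34.6392 mm.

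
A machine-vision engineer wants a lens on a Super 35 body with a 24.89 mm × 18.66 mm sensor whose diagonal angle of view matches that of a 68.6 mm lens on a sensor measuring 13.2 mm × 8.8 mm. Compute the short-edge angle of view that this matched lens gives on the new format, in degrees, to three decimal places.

Sensor diagonal = √(13.2² + 8.8²) = √251.6800 ≈ 15.8644 mm.
Sensor diagonal = √(24.89² + 18.66²) = √967.7077 ≈ 31.1080 mm.
Equal diagonal AOV ⇒ f₂ = f₁ · 31.1080/15.8644 = 68.6 × 1.96087 ≈ 134.5154 mm.
Short-edge AOV on the new format = 2·arctan(18.66 / (2 × 134.5154)) = 2·arctan(0.06936) ≈ 7.9354°.

7.935°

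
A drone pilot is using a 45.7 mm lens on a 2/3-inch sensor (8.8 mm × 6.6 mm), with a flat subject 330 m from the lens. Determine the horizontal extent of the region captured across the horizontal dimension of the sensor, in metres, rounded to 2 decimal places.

63.54 m

dₒ: 330 m = 330000 mm.
Similar triangles through the lens centre give W/dₒ = w/dᵢ; with 1/f = 1/dₒ + 1/dᵢ this gives W = w·(dₒ − f)/f.
W = 8.8 mm × (330000 − 45.7) / 45.7 = 8.8 × 7220.0066 ≈ 63536.058 mm = 63.5361 m.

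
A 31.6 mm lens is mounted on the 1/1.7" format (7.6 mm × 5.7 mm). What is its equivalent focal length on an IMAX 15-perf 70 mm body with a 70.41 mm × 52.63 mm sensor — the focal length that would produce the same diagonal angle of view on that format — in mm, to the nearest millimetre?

Sensor diagonal = √(7.6² + 5.7²) = √90.2500 ≈ 9.5000 mm.
Sensor diagonal = √(70.41² + 52.63²) = √7727.4850 ≈ 87.9061 mm.
Equal angle of view means equal diagonal/f ratio, so f₂ = f₁ · (diagonal₂/diagonal₁) = 31.6 × 87.9061/9.5000.
f₂ = 31.6 × 9.25328 ≈ 292.403 mm.

292 mm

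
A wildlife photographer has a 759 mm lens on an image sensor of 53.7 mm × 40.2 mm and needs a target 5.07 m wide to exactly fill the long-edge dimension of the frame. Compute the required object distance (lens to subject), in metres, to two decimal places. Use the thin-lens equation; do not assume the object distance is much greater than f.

72.42 m

W: 5.07 m = 5070 mm.
Magnification m = w/W = dᵢ/dₒ; combined with 1/f = 1/dₒ + 1/dᵢ this gives dₒ = f·(1 + W/w).
dₒ = 759 mm × (1 + 5070/53.7) = 759 × 95.4134 ≈ 72418.777 mm = 72.4188 m.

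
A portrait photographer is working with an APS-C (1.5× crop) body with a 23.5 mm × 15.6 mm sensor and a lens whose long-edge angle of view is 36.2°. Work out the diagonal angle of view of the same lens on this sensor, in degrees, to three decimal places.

42.841°

From the long-edge AOV: f = 23.5 / (2·tan(18.1°)) = 23.5 / 0.65370 ≈ 35.9492 mm.
Sensor diagonal = √(23.5² + 15.6²) = √795.6100 ≈ 28.2066 mm.
Diagonal AOV = 2·arctan(28.2066 / (2 × 35.9492)) = 2·arctan(0.39231) ≈ 42.8413°.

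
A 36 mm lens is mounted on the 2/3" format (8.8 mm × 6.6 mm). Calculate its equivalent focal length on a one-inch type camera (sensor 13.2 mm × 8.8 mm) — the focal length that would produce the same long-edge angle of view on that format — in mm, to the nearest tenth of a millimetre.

Equal angle of view means equal width/f ratio, so f₂ = f₁ · (width₂/width₁) = 36 × 13.2/8.8.
f₂ = 36 × 1.50000 ≈ 54.000 mm.

54.0 mm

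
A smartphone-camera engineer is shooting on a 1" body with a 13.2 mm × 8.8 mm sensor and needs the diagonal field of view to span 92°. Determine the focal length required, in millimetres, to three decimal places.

Sensor diagonal = √(13.2² + 8.8²) = √251.6800 ≈ 15.8644 mm.
From α = 2·arctan(d/2f) we get f = d / (2·tan(α/2)).
With d = 15.8644 mm and α/2 = 46°, tan(α/2) ≈ 1.03553, so f ≈ 15.8644 / 2.07106 ≈ 7.6600 mm.

7.660 mm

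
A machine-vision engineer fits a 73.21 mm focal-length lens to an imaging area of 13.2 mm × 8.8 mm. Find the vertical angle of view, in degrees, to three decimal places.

6.879°

Angle of view α = 2·arctan(h/2f) with h = 8.8 mm and f = 73.21 mm.
h/2f = 0.06010; arctan(0.06010) ≈ 3.4394°, so α ≈ 6.8788°.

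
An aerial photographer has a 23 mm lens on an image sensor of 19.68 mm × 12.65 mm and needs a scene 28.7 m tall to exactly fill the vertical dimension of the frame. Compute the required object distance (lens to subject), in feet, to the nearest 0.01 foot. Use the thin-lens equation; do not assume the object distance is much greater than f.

W: 28.7 m = 28700 mm.
Magnification m = h/W = dᵢ/dₒ; combined with 1/f = 1/dₒ + 1/dᵢ this gives dₒ = f·(1 + W/h).
dₒ = 23 mm × (1 + 28700/12.65) = 23 × 2269.7747 ≈ 52204.818 mm = 52204.818/304.8 ft = 171.276 ft.

171.28 ft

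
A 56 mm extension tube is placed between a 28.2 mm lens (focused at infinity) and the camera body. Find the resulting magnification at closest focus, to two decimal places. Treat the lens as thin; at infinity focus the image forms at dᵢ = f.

1.99×

The tube moves the image plane from f to f + e, so dᵢ = 28.2 + 56 = 84.2 mm. Focus is achieved when 1/f = 1/dₒ + 1/dᵢ, giving dₒ = 1/(1/f − 1/(f+e)).
Magnification m = dᵢ/dₒ = (f+e)·(1/f − 1/(f+e)) = e/f = 56/28.2 ≈ 1.9858.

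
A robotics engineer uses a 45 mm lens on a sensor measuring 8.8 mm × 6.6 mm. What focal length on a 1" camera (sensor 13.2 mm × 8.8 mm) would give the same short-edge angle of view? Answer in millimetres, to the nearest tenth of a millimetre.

Equal angle of view means equal height/f ratio, so f₂ = f₁ · (height₂/height₁) = 45 × 8.8/6.6.
f₂ = 45 × 1.33333 ≈ 60.000 mm.

60.0 mm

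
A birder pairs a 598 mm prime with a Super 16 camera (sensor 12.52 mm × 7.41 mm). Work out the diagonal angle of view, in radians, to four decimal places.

Sensor diagonal = √(12.52² + 7.41²) = √211.6585 ≈ 14.5485 mm.
Angle of view α = 2·arctan(d/2f) with d = 14.5485 mm and f = 598 mm.
d/2f = 0.01216; arctan(0.01216) ≈ 0.0122 rad, so α ≈ 0.0243 rad.

0.0243 rad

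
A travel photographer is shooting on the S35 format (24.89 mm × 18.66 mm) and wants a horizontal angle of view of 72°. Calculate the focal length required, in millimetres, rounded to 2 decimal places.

17.13 mm

From α = 2·arctan(w/2f) we get f = w / (2·tan(α/2)).
With w = 24.89 mm and α/2 = 36°, tan(α/2) ≈ 0.72654, so f ≈ 24.89 / 1.45309 ≈ 17.1291 mm.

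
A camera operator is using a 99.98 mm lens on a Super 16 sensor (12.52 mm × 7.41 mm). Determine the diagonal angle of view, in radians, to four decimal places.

Sensor diagonal = √(12.52² + 7.41²) = √211.6585 ≈ 14.5485 mm.
Angle of view α = 2·arctan(d/2f) with d = 14.5485 mm and f = 99.98 mm.
d/2f = 0.07276; arctan(0.07276) ≈ 0.0726 rad, so α ≈ 0.1453 rad.

0.1453 rad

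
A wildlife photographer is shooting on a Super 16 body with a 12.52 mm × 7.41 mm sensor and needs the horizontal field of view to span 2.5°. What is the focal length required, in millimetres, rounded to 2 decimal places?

From α = 2·arctan(w/2f) we get f = w / (2·tan(α/2)).
With w = 12.52 mm and α/2 = 1.25°, tan(α/2) ≈ 0.02182, so f ≈ 12.52 / 0.04364 ≈ 286.8917 mm.

286.89 mm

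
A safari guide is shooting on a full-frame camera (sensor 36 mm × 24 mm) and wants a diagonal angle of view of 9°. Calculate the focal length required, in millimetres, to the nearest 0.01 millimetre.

274.88 mm

Sensor diagonal = √(36² + 24²) = √1872.0000 ≈ 43.2666 mm.
From α = 2·arctan(d/2f) we get f = d / (2·tan(α/2)).
With d = 43.2666 mm and α/2 = 4.5°, tan(α/2) ≈ 0.07870, so f ≈ 43.2666 / 0.15740 ≈ 274.8772 mm.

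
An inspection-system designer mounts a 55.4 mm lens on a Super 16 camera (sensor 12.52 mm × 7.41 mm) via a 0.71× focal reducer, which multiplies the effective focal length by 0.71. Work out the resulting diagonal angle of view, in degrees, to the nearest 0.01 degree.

Effective focal length f = 55.4 × 0.71 = 39.334 mm.
Sensor diagonal = √(12.52² + 7.41²) = √211.6585 ≈ 14.5485 mm.
α = 2·arctan(14.548 / (2 × 39.334)) = 2·arctan(0.18494) ≈ 20.9553°.

20.96°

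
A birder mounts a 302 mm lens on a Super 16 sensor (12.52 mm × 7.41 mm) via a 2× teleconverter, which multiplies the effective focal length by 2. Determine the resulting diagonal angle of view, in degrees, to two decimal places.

Effective focal length f = 302 × 2 = 604 mm.
Sensor diagonal = √(12.52² + 7.41²) = √211.6585 ≈ 14.5485 mm.
α = 2·arctan(14.548 / (2 × 604)) = 2·arctan(0.01204) ≈ 1.3800°.

1.38°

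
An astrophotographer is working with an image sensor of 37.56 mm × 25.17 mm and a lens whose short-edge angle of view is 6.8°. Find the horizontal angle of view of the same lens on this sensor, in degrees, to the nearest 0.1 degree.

From the short-edge AOV: f = 25.17 / (2·tan(3.4°)) = 25.17 / 0.11882 ≈ 211.8296 mm.
Horizontal AOV = 2·arctan(37.56 / (2 × 211.8296)) = 2·arctan(0.08866) ≈ 10.1328°.

10.1°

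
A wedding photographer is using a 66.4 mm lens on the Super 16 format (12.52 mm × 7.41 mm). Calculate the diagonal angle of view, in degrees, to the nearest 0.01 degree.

12.50°

Sensor diagonal = √(12.52² + 7.41²) = √211.6585 ≈ 14.5485 mm.
Angle of view α = 2·arctan(d/2f) with d = 14.5485 mm and f = 66.4 mm.
d/2f = 0.10955; arctan(0.10955) ≈ 6.2519°, so α ≈ 12.5039°.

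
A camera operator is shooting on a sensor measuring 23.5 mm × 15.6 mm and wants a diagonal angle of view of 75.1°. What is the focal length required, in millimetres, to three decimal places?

Sensor diagonal = √(23.5² + 15.6²) = √795.6100 ≈ 28.2066 mm.
From α = 2·arctan(d/2f) we get f = d / (2·tan(α/2)).
With d = 28.2066 mm and α/2 = 37.55°, tan(α/2) ≈ 0.76871, so f ≈ 28.2066 / 1.53743 ≈ 18.3466 mm.

18.347 mm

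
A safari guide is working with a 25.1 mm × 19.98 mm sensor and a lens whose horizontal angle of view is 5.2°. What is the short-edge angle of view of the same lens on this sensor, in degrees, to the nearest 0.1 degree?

4.1°

From the horizontal AOV: f = 25.1 / (2·tan(2.6°)) = 25.1 / 0.09082 ≈ 276.3725 mm.
Short-edge AOV = 2·arctan(19.98 / (2 × 276.3725)) = 2·arctan(0.03615) ≈ 4.1403°.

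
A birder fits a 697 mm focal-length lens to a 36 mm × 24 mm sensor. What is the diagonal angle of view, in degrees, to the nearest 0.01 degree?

3.56°

Sensor diagonal = √(36² + 24²) = √1872.0000 ≈ 43.2666 mm.
Angle of view α = 2·arctan(d/2f) with d = 43.2666 mm and f = 697 mm.
d/2f = 0.03104; arctan(0.03104) ≈ 1.7778°, so α ≈ 3.5555°.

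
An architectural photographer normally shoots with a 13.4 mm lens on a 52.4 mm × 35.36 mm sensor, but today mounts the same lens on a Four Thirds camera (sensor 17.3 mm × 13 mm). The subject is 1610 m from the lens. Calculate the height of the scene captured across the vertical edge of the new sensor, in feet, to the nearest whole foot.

The focal length stays 13.4 mm; the relevant sensor dimension is now h = 13 mm. Object distance dₒ = 1610 m = 1.61e+06 mm.
Thin-lens field height W = h·(dₒ − f)/f = 13 × (1.61e+06 − 13.4)/13.4 ≈ 1561927.299 mm = 1561927.299/304.8 ft = 5124.43 ft.

5124 ft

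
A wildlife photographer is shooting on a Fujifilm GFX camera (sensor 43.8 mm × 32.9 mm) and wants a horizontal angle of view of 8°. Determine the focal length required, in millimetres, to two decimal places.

313.18 mm

From α = 2·arctan(w/2f) we get f = w / (2·tan(α/2)).
With w = 43.8 mm and α/2 = 4°, tan(α/2) ≈ 0.06993, so f ≈ 43.8 / 0.13985 ≈ 313.1846 mm.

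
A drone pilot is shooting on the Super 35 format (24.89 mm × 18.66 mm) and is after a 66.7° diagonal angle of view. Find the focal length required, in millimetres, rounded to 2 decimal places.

Sensor diagonal = √(24.89² + 18.66²) = √967.7077 ≈ 31.1080 mm.
From α = 2·arctan(d/2f) we get f = d / (2·tan(α/2)).
With d = 31.1080 mm and α/2 = 33.35°, tan(α/2) ≈ 0.65813, so f ≈ 31.1080 / 1.31625 ≈ 23.6337 mm.

23.63 mm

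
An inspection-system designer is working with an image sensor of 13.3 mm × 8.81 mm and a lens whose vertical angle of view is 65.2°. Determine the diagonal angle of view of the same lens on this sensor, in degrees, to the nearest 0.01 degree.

98.38°

From the vertical AOV: f = 8.81 / (2·tan(32.6°)) = 8.81 / 1.27905 ≈ 6.8879 mm.
Sensor diagonal = √(13.3² + 8.81²) = √254.5061 ≈ 15.9532 mm.
Diagonal AOV = 2·arctan(15.9532 / (2 × 6.8879)) = 2·arctan(1.15806) ≈ 98.3780°.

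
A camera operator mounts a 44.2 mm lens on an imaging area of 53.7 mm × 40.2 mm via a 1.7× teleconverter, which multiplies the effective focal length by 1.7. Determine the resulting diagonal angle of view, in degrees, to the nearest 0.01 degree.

Effective focal length f = 44.2 × 1.7 = 75.14 mm.
Sensor diagonal = √(53.7² + 40.2²) = √4499.7300 ≈ 67.0800 mm.
α = 2·arctan(67.080 / (2 × 75.14)) = 2·arctan(0.44637) ≈ 48.1088°.

48.11°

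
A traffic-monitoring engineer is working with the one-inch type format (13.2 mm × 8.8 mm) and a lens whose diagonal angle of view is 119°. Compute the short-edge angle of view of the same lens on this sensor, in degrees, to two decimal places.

Sensor diagonal = √(13.2² + 8.8²) = √251.6800 ≈ 15.8644 mm.
From the diagonal AOV: f = 15.8644 / (2·tan(59.5°)) = 15.8644 / 3.39533 ≈ 4.6724 mm.
Short-edge AOV = 2·arctan(8.8 / (2 × 4.6724)) = 2·arctan(0.94169) ≈ 86.5600°.

86.56°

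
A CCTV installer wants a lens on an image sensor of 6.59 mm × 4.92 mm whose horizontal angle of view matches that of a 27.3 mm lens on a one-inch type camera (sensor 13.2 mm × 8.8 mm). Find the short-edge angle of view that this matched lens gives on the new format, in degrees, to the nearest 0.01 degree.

Equal horizontal AOV ⇒ f₂ = f₁ · 6.59/13.2 = 27.3 × 0.49924 ≈ 13.6293 mm.
Short-edge AOV on the new format = 2·arctan(4.92 / (2 × 13.6293)) = 2·arctan(0.18049) ≈ 20.4627°.

20.46°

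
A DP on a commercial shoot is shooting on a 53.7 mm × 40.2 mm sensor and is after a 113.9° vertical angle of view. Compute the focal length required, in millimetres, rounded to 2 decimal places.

From α = 2·arctan(h/2f) we get f = h / (2·tan(α/2)).
With h = 40.2 mm and α/2 = 56.95°, tan(α/2) ≈ 1.53693, so f ≈ 40.2 / 3.07385 ≈ 13.0780 mm.

13.08 mm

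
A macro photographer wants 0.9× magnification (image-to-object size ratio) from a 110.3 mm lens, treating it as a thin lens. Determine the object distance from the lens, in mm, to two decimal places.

With m = dᵢ/dₒ and 1/f = 1/dₒ + 1/dᵢ, substituting dᵢ = m·dₒ gives 1/f = (1 + 1/m)/dₒ, hence dₒ = f·(1 + 1/m).
dₒ = 110.3 × (1 + 1/0.9) = 110.3 × 2.11111 ≈ 232.856 mm.

232.86 mm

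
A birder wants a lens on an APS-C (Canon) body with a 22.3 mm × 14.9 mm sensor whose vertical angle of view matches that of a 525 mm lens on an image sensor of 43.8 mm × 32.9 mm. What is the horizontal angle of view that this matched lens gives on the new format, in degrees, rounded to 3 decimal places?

5.370°

Equal vertical AOV ⇒ f₂ = f₁ · 14.9/32.9 = 525 × 0.45289 ≈ 237.7660 mm.
Horizontal AOV on the new format = 2·arctan(22.3 / (2 × 237.7660)) = 2·arctan(0.04689) ≈ 5.3698°.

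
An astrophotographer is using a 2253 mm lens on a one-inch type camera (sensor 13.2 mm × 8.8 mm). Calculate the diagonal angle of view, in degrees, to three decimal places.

Sensor diagonal = √(13.2² + 8.8²) = √251.6800 ≈ 15.8644 mm.
Angle of view α = 2·arctan(d/2f) with d = 15.8644 mm and f = 2253 mm.
d/2f = 0.00352; arctan(0.00352) ≈ 0.2017°, so α ≈ 0.4034°.

0.403°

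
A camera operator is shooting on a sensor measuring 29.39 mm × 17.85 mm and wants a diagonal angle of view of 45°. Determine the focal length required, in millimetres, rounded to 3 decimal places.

41.508 mm

Sensor diagonal = √(29.39² + 17.85²) = √1182.3946 ≈ 34.3860 mm.
From α = 2·arctan(d/2f) we get f = d / (2·tan(α/2)).
With d = 34.3860 mm and α/2 = 22.5°, tan(α/2) ≈ 0.41421, so f ≈ 34.3860 / 0.82843 ≈ 41.5075 mm.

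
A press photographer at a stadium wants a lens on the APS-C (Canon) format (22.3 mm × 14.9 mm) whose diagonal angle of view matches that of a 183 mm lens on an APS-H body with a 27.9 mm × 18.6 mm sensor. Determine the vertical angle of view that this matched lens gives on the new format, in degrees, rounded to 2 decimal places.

5.83°

Sensor diagonal = √(27.9² + 18.6²) = √1124.3700 ≈ 33.5316 mm.
Sensor diagonal = √(22.3² + 14.9²) = √719.3000 ≈ 26.8198 mm.
Equal diagonal AOV ⇒ f₂ = f₁ · 26.8198/33.5316 = 183 × 0.79984 ≈ 146.3698 mm.
Vertical AOV on the new format = 2·arctan(14.9 / (2 × 146.3698)) = 2·arctan(0.05090) ≈ 5.8275°.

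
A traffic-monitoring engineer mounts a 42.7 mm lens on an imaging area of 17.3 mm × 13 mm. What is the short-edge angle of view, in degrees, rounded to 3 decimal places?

Angle of view α = 2·arctan(h/2f) with h = 13 mm and f = 42.7 mm.
h/2f = 0.15222; arctan(0.15222) ≈ 8.6554°, so α ≈ 17.3108°.

17.311°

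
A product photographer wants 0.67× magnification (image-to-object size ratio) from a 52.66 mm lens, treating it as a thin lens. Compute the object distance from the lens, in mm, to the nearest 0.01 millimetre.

With m = dᵢ/dₒ and 1/f = 1/dₒ + 1/dᵢ, substituting dᵢ = m·dₒ gives 1/f = (1 + 1/m)/dₒ, hence dₒ = f·(1 + 1/m).
dₒ = 52.66 × (1 + 1/0.67) = 52.66 × 2.49254 ≈ 131.257 mm.

131.26 mm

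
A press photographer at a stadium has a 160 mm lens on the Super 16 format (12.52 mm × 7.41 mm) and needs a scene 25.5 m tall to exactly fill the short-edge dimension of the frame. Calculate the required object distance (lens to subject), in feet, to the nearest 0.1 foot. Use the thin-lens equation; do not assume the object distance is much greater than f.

1807.0 ft

W: 25.5 m = 25500 mm.
Magnification m = h/W = dᵢ/dₒ; combined with 1/f = 1/dₒ + 1/dᵢ this gives dₒ = f·(1 + W/h).
dₒ = 160 mm × (1 + 25500/7.41) = 160 × 3442.2955 ≈ 550767.287 mm = 550767.287/304.8 ft = 1806.98 ft.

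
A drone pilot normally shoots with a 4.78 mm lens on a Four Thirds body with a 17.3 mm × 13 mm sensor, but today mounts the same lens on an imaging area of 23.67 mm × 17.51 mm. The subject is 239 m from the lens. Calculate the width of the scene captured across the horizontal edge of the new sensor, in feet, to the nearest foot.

3883 ft

The focal length stays 4.78 mm; the relevant sensor dimension is now w = 23.67 mm. Object distance dₒ = 239 m = 239000 mm.
Thin-lens field width W = w·(dₒ − f)/f = 23.67 × (239000 − 4.78)/4.78 ≈ 1183476.330 mm = 1183476.330/304.8 ft = 3882.8 ft.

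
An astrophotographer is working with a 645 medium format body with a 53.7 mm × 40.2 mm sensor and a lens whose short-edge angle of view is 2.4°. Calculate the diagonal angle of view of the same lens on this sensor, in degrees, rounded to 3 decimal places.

From the short-edge AOV: f = 40.2 / (2·tan(1.2°)) = 40.2 / 0.04189 ≈ 959.5640 mm.
Sensor diagonal = √(53.7² + 40.2²) = √4499.7300 ≈ 67.0800 mm.
Diagonal AOV = 2·arctan(67.0800 / (2 × 959.5640)) = 2·arctan(0.03495) ≈ 4.0037°.

4.004°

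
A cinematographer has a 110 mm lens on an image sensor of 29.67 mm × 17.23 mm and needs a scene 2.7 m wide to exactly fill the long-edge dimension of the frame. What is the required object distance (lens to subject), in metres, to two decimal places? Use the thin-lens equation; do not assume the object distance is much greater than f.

10.12 m

W: 2.7 m = 2700 mm.
Magnification m = w/W = dᵢ/dₒ; combined with 1/f = 1/dₒ + 1/dᵢ this gives dₒ = f·(1 + W/w).
dₒ = 110 mm × (1 + 2700/29.67) = 110 × 92.0010 ≈ 10120.111 mm = 10.1201 m.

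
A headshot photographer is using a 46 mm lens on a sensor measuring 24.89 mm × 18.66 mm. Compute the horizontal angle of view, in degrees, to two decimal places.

30.28°

Angle of view α = 2·arctan(w/2f) with w = 24.89 mm and f = 46 mm.
w/2f = 0.27054; arctan(0.27054) ≈ 15.1386°, so α ≈ 30.2772°.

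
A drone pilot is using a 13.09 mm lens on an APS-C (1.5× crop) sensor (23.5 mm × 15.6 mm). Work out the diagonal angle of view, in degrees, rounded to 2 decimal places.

94.27°

Sensor diagonal = √(23.5² + 15.6²) = √795.6100 ≈ 28.2066 mm.
Angle of view α = 2·arctan(d/2f) with d = 28.2066 mm and f = 13.09 mm.
d/2f = 1.07741; arctan(1.07741) ≈ 47.1340°, so α ≈ 94.2680°.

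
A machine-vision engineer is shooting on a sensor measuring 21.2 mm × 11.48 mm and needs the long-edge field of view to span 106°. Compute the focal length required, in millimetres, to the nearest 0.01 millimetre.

7.99 mm

From α = 2·arctan(w/2f) we get f = w / (2·tan(α/2)).
With w = 21.2 mm and α/2 = 53°, tan(α/2) ≈ 1.32704, so f ≈ 21.2 / 2.65409 ≈ 7.9877 mm.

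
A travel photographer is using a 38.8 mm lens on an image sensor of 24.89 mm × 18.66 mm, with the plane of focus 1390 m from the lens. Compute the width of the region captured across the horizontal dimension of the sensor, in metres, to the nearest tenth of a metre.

dₒ: 1390 m = 1.39e+06 mm.
Similar triangles through the lens centre give W/dₒ = w/dᵢ; with 1/f = 1/dₒ + 1/dᵢ this gives W = w·(dₒ − f)/f.
W = 24.89 mm × (1.39e+06 − 38.8) / 38.8 = 24.89 × 35823.7423 ≈ 891652.945 mm = 891.653 m.

891.7 m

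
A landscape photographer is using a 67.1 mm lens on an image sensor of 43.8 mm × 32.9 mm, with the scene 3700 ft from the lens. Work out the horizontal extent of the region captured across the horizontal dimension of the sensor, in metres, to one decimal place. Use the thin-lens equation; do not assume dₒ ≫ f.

736.1 m

dₒ: 3700 ft × 304.8 mm/ft = 1127759.96 mm.
Similar triangles through the lens centre give W/dₒ = w/dᵢ; with 1/f = 1/dₒ + 1/dᵢ this gives W = w·(dₒ − f)/f.
W = 43.8 mm × (1.12776e+06 − 67.1) / 67.1 = 43.8 × 16806.1530 ≈ 736109.500 mm = 736.109 m.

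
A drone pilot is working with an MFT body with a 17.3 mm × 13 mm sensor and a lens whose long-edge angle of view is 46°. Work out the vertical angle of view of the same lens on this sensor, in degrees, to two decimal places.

35.38°

From the long-edge AOV: f = 17.3 / (2·tan(23°)) = 17.3 / 0.84895 ≈ 20.3781 mm.
Vertical AOV = 2·arctan(13 / (2 × 20.3781)) = 2·arctan(0.31897) ≈ 35.3822°.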